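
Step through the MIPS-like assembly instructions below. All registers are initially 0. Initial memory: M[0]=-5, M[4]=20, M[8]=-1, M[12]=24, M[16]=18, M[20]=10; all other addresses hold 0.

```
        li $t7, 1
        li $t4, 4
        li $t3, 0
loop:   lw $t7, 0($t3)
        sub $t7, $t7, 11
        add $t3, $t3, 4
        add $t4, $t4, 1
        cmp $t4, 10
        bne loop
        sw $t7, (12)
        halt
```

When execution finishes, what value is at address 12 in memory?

-1

$t7=1
$t4=4
$t3=0
$t7=M[0]=-5
$t7=(-5)-11=-16
$t3=0+4=4
$t4=4+1=5
cmp $t4, 10  (cmp 5,10)
bne loop: taken
$t7=M[4]=20
$t7=20-11=9
$t3=4+4=8
$t4=5+1=6
cmp $t4, 10  (cmp 6,10)
bne loop: taken
$t7=M[8]=-1
$t7=(-1)-11=-12
$t3=8+4=12
$t4=6+1=7
cmp $t4, 10  (cmp 7,10)
bne loop: taken
$t7=M[12]=24
$t7=24-11=13
$t3=12+4=16
$t4=7+1=8
cmp $t4, 10  (cmp 8,10)
bne loop: taken
$t7=M[16]=18
$t7=18-11=7
$t3=16+4=20
$t4=8+1=9
cmp $t4, 10  (cmp 9,10)
bne loop: taken
$t7=M[20]=10
$t7=10-11=-1
$t3=20+4=24
$t4=9+1=10
cmp $t4, 10  (cmp 10,10)
bne loop: not taken
sw $t7, (12) → M[12]=-1
halt.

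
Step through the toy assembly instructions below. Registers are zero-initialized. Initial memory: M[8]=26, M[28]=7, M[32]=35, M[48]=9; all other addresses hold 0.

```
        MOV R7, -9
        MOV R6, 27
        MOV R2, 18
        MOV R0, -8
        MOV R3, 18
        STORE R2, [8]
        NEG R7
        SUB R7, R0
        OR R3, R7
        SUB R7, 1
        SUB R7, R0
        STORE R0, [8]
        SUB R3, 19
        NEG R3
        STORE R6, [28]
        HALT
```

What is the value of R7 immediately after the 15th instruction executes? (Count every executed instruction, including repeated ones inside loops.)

24

R7=-9
R6=27
R2=18
R0=-8
R3=18
STORE R2, [8] → M[8]=18
R7=-(-9)=9
R7=9-(-8)=17
R3=18|17=19
R7=17-1=16
R7=16-(-8)=24
STORE R0, [8] → M[8]=-8
R3=19-19=0
R3=-(0)=0
STORE R6, [28] → M[28]=27
After step 15: R7 = 24.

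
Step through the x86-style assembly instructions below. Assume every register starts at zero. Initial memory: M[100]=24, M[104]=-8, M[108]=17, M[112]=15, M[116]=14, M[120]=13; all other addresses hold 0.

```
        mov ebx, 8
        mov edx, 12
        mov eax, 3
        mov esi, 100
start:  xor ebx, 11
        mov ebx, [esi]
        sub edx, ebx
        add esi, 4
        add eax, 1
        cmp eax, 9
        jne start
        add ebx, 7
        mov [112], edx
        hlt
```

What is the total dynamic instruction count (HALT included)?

after mov ebx, 8: ebx=8
after mov edx, 12: edx=12
after mov eax, 3: eax=3
after mov esi, 100: esi=100
after xor ebx, 11: ebx=8^11=3
after mov ebx, [esi]: ebx=M[100]=24
after sub edx, ebx: edx=12-24=-12
after add esi, 4: esi=100+4=104
after add eax, 1: eax=3+1=4
cmp eax, 9  (cmp 4,9)
jne start: taken
after xor ebx, 11: ebx=24^11=19
after mov ebx, [esi]: ebx=M[104]=-8
after sub edx, ebx: edx=(-12)-(-8)=-4
after add esi, 4: esi=104+4=108
after add eax, 1: eax=4+1=5
cmp eax, 9  (cmp 5,9)
jne start: taken
after xor ebx, 11: ebx=(-8)^11=-13
after mov ebx, [esi]: ebx=M[108]=17
after sub edx, ebx: edx=(-4)-17=-21
after add esi, 4: esi=108+4=112
after add eax, 1: eax=5+1=6
cmp eax, 9  (cmp 6,9)
jne start: taken
after xor ebx, 11: ebx=17^11=26
after mov ebx, [esi]: ebx=M[112]=15
after sub edx, ebx: edx=(-21)-15=-36
after add esi, 4: esi=112+4=116
after add eax, 1: eax=6+1=7
cmp eax, 9  (cmp 7,9)
jne start: taken
after xor ebx, 11: ebx=15^11=4
after mov ebx, [esi]: ebx=M[116]=14
after sub edx, ebx: edx=(-36)-14=-50
after add esi, 4: esi=116+4=120
after add eax, 1: eax=7+1=8
cmp eax, 9  (cmp 8,9)
jne start: taken
after xor ebx, 11: ebx=14^11=5
after mov ebx, [esi]: ebx=M[120]=13
after sub edx, ebx: edx=(-50)-13=-63
after add esi, 4: esi=120+4=124
after add eax, 1: eax=8+1=9
cmp eax, 9  (cmp 9,9)
jne start: not taken
after add ebx, 7: ebx=13+7=20
mov [112], edx → M[112]=-63
halt.
Total executed instructions: 49.

49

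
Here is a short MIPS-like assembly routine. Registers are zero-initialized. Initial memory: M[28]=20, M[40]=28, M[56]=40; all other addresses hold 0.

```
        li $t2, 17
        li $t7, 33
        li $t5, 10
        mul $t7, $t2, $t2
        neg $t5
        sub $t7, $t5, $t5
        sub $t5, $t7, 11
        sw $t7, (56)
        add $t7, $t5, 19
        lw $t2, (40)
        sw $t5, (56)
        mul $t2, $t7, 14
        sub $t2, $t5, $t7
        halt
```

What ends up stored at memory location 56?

$t2=17
$t7=33
$t5=10
$t7=17*17=289
$t5=-(10)=-10
$t7=(-10)-(-10)=0
$t5=0-11=-11
sw $t7, (56) → M[56]=0
$t7=(-11)+19=8
$t2=M[40]=28
sw $t5, (56) → M[56]=-11
$t2=8*14=112
$t2=(-11)-8=-19
halt.

-11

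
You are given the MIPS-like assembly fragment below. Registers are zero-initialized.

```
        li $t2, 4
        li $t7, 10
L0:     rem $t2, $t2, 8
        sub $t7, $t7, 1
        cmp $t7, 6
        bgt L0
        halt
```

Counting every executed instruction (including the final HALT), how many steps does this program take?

$t2=4
$t7=10
$t2=4%8=4
$t7=10-1=9
cmp $t7, 6  (cmp 9,6)
bgt L0: taken
$t2=4%8=4
$t7=9-1=8
cmp $t7, 6  (cmp 8,6)
bgt L0: taken
$t2=4%8=4
$t7=8-1=7
cmp $t7, 6  (cmp 7,6)
bgt L0: taken
$t2=4%8=4
$t7=7-1=6
cmp $t7, 6  (cmp 6,6)
bgt L0: not taken
halt.
Total executed instructions: 19.

19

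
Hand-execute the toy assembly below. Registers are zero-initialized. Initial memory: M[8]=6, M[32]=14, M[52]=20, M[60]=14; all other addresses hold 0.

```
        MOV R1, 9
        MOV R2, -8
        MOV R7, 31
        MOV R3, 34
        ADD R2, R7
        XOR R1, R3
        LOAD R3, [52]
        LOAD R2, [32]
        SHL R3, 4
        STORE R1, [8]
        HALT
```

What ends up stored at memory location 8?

R1=9
R2=-8
R7=31
R3=34
R2=(-8)+31=23
R1=9^34=43
R3=M[52]=20
R2=M[32]=14
R3=20<<4=320
STORE R1, [8] → M[8]=43
halt.

43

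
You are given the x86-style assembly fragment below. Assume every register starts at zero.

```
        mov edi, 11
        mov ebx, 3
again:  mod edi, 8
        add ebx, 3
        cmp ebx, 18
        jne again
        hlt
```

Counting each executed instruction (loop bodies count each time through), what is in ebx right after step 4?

6

mov edi, 11 → edi=11
mov ebx, 3 → ebx=3
mod edi, 8 → edi=11%8=3
add ebx, 3 → ebx=3+3=6
After step 4: ebx = 6.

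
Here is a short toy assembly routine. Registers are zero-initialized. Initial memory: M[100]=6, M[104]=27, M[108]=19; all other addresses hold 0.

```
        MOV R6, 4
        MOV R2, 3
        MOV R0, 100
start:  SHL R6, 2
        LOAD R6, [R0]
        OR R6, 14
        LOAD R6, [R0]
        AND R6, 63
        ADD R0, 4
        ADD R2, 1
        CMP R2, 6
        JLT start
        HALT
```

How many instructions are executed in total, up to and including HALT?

MOV R6, 4 → R6=4
MOV R2, 3 → R2=3
MOV R0, 100 → R0=100
SHL R6, 2 → R6=4<<2=16
LOAD R6, [R0] → R6=M[100]=6
OR R6, 14 → R6=6|14=14
LOAD R6, [R0] → R6=M[100]=6
AND R6, 63 → R6=6&63=6
ADD R0, 4 → R0=100+4=104
ADD R2, 1 → R2=3+1=4
CMP R2, 6  (cmp 4,6)
JLT start: taken
SHL R6, 2 → R6=6<<2=24
LOAD R6, [R0] → R6=M[104]=27
OR R6, 14 → R6=27|14=31
LOAD R6, [R0] → R6=M[104]=27
AND R6, 63 → R6=27&63=27
ADD R0, 4 → R0=104+4=108
ADD R2, 1 → R2=4+1=5
CMP R2, 6  (cmp 5,6)
JLT start: taken
SHL R6, 2 → R6=27<<2=108
LOAD R6, [R0] → R6=M[108]=19
OR R6, 14 → R6=19|14=31
LOAD R6, [R0] → R6=M[108]=19
AND R6, 63 → R6=19&63=19
ADD R0, 4 → R0=108+4=112
ADD R2, 1 → R2=5+1=6
CMP R2, 6  (cmp 6,6)
JLT start: not taken
halt.
Total executed instructions: 31.

31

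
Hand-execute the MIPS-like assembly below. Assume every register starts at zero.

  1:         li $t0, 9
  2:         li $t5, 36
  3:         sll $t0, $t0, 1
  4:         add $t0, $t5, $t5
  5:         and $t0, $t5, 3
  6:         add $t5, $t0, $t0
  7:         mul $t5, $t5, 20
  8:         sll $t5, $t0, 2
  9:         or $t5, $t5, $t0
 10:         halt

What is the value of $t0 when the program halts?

after li $t0, 9: $t0=9
after li $t5, 36: $t5=36
after sll $t0, $t0, 1: $t0=9<<1=18
after add $t0, $t5, $t5: $t0=36+36=72
after and $t0, $t5, 3: $t0=36&3=0
after add $t5, $t0, $t0: $t5=0+0=0
after mul $t5, $t5, 20: $t5=0*20=0
after sll $t5, $t0, 2: $t5=0<<2=0
after or $t5, $t5, $t0: $t5=0|0=0
halt.

0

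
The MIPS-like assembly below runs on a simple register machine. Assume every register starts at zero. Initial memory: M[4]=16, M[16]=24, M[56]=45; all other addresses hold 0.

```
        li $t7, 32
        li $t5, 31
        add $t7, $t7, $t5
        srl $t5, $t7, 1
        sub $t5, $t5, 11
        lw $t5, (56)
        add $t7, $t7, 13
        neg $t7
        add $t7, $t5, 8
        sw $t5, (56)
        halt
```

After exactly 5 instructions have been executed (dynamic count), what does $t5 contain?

20

$t7=32
$t5=31
$t7=32+31=63
$t5=63>>1=31
$t5=31-11=20
After step 5: $t5 = 20.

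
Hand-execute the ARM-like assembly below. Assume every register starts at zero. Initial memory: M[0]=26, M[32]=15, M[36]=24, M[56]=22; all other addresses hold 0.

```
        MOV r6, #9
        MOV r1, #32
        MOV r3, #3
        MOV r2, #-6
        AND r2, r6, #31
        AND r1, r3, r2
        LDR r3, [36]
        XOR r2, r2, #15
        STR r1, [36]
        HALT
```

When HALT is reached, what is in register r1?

1

MOV r6, #9 → r6=9
MOV r1, #32 → r1=32
MOV r3, #3 → r3=3
MOV r2, #-6 → r2=-6
AND r2, r6, #31 → r2=9&31=9
AND r1, r3, r2 → r1=3&9=1
LDR r3, [36] → r3=M[36]=24
XOR r2, r2, #15 → r2=9^15=6
STR r1, [36] → M[36]=1
halt.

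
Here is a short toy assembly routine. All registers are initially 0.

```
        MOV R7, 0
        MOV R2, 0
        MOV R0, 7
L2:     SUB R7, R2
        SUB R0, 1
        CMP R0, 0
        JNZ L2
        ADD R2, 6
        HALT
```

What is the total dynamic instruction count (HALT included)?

33

MOV R7, 0 → R7=0
MOV R2, 0 → R2=0
MOV R0, 7 → R0=7
SUB R7, R2 → R7=0-0=0
SUB R0, 1 → R0=7-1=6
CMP R0, 0  (cmp 6,0)
JNZ L2: taken
SUB R7, R2 → R7=0-0=0
SUB R0, 1 → R0=6-1=5
CMP R0, 0  (cmp 5,0)
JNZ L2: taken
SUB R7, R2 → R7=0-0=0
SUB R0, 1 → R0=5-1=4
CMP R0, 0  (cmp 4,0)
JNZ L2: taken
SUB R7, R2 → R7=0-0=0
SUB R0, 1 → R0=4-1=3
CMP R0, 0  (cmp 3,0)
JNZ L2: taken
SUB R7, R2 → R7=0-0=0
SUB R0, 1 → R0=3-1=2
CMP R0, 0  (cmp 2,0)
JNZ L2: taken
SUB R7, R2 → R7=0-0=0
SUB R0, 1 → R0=2-1=1
CMP R0, 0  (cmp 1,0)
JNZ L2: taken
SUB R7, R2 → R7=0-0=0
SUB R0, 1 → R0=1-1=0
CMP R0, 0  (cmp 0,0)
JNZ L2: not taken
ADD R2, 6 → R2=0+6=6
halt.
Total executed instructions: 33.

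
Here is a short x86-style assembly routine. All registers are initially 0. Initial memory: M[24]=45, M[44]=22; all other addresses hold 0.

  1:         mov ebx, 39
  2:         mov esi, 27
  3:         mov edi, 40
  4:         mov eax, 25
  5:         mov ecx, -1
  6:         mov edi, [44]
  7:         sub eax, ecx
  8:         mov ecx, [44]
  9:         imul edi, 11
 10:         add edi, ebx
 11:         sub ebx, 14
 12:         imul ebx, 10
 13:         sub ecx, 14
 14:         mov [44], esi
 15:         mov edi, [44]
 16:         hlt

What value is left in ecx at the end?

8

after mov ebx, 39: ebx=39
after mov esi, 27: esi=27
after mov edi, 40: edi=40
after mov eax, 25: eax=25
after mov ecx, -1: ecx=-1
after mov edi, [44]: edi=M[44]=22
after sub eax, ecx: eax=25-(-1)=26
after mov ecx, [44]: ecx=M[44]=22
after imul edi, 11: edi=22*11=242
after add edi, ebx: edi=242+39=281
after sub ebx, 14: ebx=39-14=25
after imul ebx, 10: ebx=25*10=250
after sub ecx, 14: ecx=22-14=8
mov [44], esi → M[44]=27
after mov edi, [44]: edi=M[44]=27
halt.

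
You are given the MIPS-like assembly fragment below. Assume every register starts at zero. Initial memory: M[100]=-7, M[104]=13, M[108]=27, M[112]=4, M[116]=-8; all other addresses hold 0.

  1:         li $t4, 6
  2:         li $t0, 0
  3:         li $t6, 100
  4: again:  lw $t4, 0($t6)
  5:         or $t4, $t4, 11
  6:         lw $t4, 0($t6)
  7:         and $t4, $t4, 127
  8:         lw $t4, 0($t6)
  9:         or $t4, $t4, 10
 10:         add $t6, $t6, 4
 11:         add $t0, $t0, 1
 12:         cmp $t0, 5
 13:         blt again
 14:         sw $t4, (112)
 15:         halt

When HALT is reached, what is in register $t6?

$t4=6
$t0=0
$t6=100
$t4=M[100]=-7
$t4=(-7)|11=-5
$t4=M[100]=-7
$t4=(-7)&127=121
$t4=M[100]=-7
$t4=(-7)|10=-5
$t6=100+4=104
$t0=0+1=1
cmp $t0, 5  (cmp 1,5)
blt again: taken
$t4=M[104]=13
$t4=13|11=15
$t4=M[104]=13
$t4=13&127=13
$t4=M[104]=13
$t4=13|10=15
$t6=104+4=108
$t0=1+1=2
cmp $t0, 5  (cmp 2,5)
blt again: taken
$t4=M[108]=27
$t4=27|11=27
$t4=M[108]=27
$t4=27&127=27
$t4=M[108]=27
$t4=27|10=27
$t6=108+4=112
$t0=2+1=3
cmp $t0, 5  (cmp 3,5)
blt again: taken
$t4=M[112]=4
$t4=4|11=15
$t4=M[112]=4
$t4=4&127=4
$t4=M[112]=4
$t4=4|10=14
$t6=112+4=116
$t0=3+1=4
cmp $t0, 5  (cmp 4,5)
blt again: taken
$t4=M[116]=-8
$t4=(-8)|11=-5
$t4=M[116]=-8
$t4=(-8)&127=120
$t4=M[116]=-8
$t4=(-8)|10=-6
$t6=116+4=120
$t0=4+1=5
cmp $t0, 5  (cmp 5,5)
blt again: not taken
sw $t4, (112) → M[112]=-6
halt.

120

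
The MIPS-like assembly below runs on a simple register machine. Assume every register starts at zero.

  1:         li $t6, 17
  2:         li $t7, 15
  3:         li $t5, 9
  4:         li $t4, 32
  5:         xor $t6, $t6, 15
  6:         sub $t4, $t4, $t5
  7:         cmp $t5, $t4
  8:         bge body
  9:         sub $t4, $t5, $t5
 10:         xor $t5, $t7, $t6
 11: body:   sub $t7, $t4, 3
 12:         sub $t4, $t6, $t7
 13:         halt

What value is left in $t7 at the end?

-3

$t6=17
$t7=15
$t5=9
$t4=32
$t6=17^15=30
$t4=32-9=23
cmp $t5, $t4  (cmp 9,23)
bge body: not taken
$t4=9-9=0
$t5=15^30=17
$t7=0-3=-3
$t4=30-(-3)=33
halt.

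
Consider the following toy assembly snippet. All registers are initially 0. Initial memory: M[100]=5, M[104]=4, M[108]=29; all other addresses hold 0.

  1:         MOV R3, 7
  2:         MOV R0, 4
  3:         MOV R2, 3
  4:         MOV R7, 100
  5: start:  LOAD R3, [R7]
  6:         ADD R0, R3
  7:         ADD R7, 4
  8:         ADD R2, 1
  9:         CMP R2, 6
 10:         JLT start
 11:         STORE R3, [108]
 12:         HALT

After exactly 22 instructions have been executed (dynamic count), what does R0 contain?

after MOV R3, 7: R3=7
after MOV R0, 4: R0=4
after MOV R2, 3: R2=3
after MOV R7, 100: R7=100
after LOAD R3, [R7]: R3=M[100]=5
after ADD R0, R3: R0=4+5=9
after ADD R7, 4: R7=100+4=104
after ADD R2, 1: R2=3+1=4
CMP R2, 6  (cmp 4,6)
JLT start: taken
after LOAD R3, [R7]: R3=M[104]=4
after ADD R0, R3: R0=9+4=13
after ADD R7, 4: R7=104+4=108
after ADD R2, 1: R2=4+1=5
CMP R2, 6  (cmp 5,6)
JLT start: taken
after LOAD R3, [R7]: R3=M[108]=29
after ADD R0, R3: R0=13+29=42
after ADD R7, 4: R7=108+4=112
after ADD R2, 1: R2=5+1=6
CMP R2, 6  (cmp 6,6)
JLT start: not taken
After step 22: R0 = 42.

42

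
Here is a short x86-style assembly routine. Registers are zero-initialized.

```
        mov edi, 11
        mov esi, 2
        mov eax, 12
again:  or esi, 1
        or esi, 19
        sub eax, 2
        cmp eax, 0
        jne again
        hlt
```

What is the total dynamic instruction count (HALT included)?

mov edi, 11 → edi=11
mov esi, 2 → esi=2
mov eax, 12 → eax=12
or esi, 1 → esi=2|1=3
or esi, 19 → esi=3|19=19
sub eax, 2 → eax=12-2=10
cmp eax, 0  (cmp 10,0)
jne again: taken
or esi, 1 → esi=19|1=19
or esi, 19 → esi=19|19=19
sub eax, 2 → eax=10-2=8
cmp eax, 0  (cmp 8,0)
jne again: taken
or esi, 1 → esi=19|1=19
or esi, 19 → esi=19|19=19
sub eax, 2 → eax=8-2=6
cmp eax, 0  (cmp 6,0)
jne again: taken
or esi, 1 → esi=19|1=19
or esi, 19 → esi=19|19=19
sub eax, 2 → eax=6-2=4
cmp eax, 0  (cmp 4,0)
jne again: taken
or esi, 1 → esi=19|1=19
or esi, 19 → esi=19|19=19
sub eax, 2 → eax=4-2=2
cmp eax, 0  (cmp 2,0)
jne again: taken
or esi, 1 → esi=19|1=19
or esi, 19 → esi=19|19=19
sub eax, 2 → eax=2-2=0
cmp eax, 0  (cmp 0,0)
jne again: not taken
halt.
Total executed instructions: 34.

34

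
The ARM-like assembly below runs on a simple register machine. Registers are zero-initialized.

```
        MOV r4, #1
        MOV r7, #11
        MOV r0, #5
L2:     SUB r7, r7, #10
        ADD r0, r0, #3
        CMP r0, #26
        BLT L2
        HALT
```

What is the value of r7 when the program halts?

r4=1
r7=11
r0=5
r7=11-10=1
r0=5+3=8
CMP r0, #26  (cmp 8,26)
BLT L2: taken
r7=1-10=-9
r0=8+3=11
CMP r0, #26  (cmp 11,26)
BLT L2: taken
r7=(-9)-10=-19
r0=11+3=14
CMP r0, #26  (cmp 14,26)
BLT L2: taken
r7=(-19)-10=-29
r0=14+3=17
CMP r0, #26  (cmp 17,26)
BLT L2: taken
r7=(-29)-10=-39
r0=17+3=20
CMP r0, #26  (cmp 20,26)
BLT L2: taken
r7=(-39)-10=-49
r0=20+3=23
CMP r0, #26  (cmp 23,26)
BLT L2: taken
r7=(-49)-10=-59
r0=23+3=26
CMP r0, #26  (cmp 26,26)
BLT L2: not taken
halt.

-59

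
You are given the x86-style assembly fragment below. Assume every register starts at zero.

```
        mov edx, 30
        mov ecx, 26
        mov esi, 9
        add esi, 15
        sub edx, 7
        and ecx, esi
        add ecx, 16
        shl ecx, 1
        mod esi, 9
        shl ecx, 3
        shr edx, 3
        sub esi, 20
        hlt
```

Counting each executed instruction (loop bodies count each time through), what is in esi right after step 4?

mov edx, 30 → edx=30
mov ecx, 26 → ecx=26
mov esi, 9 → esi=9
add esi, 15 → esi=9+15=24
After step 4: esi = 24.

24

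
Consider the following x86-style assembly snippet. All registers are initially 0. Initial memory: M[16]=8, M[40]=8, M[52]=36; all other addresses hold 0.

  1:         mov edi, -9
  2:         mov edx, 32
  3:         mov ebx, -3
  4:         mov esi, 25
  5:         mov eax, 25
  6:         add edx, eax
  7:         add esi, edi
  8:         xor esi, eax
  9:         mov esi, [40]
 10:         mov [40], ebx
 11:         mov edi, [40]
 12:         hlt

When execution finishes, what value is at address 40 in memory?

edi=-9
edx=32
ebx=-3
esi=25
eax=25
edx=32+25=57
esi=25+(-9)=16
esi=16^25=9
esi=M[40]=8
mov [40], ebx → M[40]=-3
edi=M[40]=-3
halt.

-3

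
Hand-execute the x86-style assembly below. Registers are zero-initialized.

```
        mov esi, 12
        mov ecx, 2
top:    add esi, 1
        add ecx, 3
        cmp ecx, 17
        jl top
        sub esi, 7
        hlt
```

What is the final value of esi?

esi=12
ecx=2
esi=12+1=13
ecx=2+3=5
cmp ecx, 17  (cmp 5,17)
jl top: taken
esi=13+1=14
ecx=5+3=8
cmp ecx, 17  (cmp 8,17)
jl top: taken
esi=14+1=15
ecx=8+3=11
cmp ecx, 17  (cmp 11,17)
jl top: taken
esi=15+1=16
ecx=11+3=14
cmp ecx, 17  (cmp 14,17)
jl top: taken
esi=16+1=17
ecx=14+3=17
cmp ecx, 17  (cmp 17,17)
jl top: not taken
esi=17-7=10
halt.

10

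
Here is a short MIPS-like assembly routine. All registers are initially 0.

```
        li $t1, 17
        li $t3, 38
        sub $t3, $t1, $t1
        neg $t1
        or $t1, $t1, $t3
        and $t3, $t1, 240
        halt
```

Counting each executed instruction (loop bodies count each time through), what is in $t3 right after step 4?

li $t1, 17 → $t1=17
li $t3, 38 → $t3=38
sub $t3, $t1, $t1 → $t3=17-17=0
neg $t1 → $t1=-(17)=-17
After step 4: $t3 = 0.

0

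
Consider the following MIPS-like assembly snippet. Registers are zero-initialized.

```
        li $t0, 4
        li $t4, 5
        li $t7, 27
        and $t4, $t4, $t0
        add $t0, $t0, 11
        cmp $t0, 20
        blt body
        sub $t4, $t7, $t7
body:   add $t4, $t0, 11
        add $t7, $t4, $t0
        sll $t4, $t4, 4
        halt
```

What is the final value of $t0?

15

after li $t0, 4: $t0=4
after li $t4, 5: $t4=5
after li $t7, 27: $t7=27
after and $t4, $t4, $t0: $t4=5&4=4
after add $t0, $t0, 11: $t0=4+11=15
cmp $t0, 20  (cmp 15,20)
blt body: taken
after add $t4, $t0, 11: $t4=15+11=26
after add $t7, $t4, $t0: $t7=26+15=41
after sll $t4, $t4, 4: $t4=26<<4=416
halt.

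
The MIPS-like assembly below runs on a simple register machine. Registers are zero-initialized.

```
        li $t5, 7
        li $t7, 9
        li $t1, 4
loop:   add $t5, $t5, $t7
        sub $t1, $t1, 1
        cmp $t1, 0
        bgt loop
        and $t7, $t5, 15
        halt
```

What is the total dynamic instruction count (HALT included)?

21

$t5=7
$t7=9
$t1=4
$t5=7+9=16
$t1=4-1=3
cmp $t1, 0  (cmp 3,0)
bgt loop: taken
$t5=16+9=25
$t1=3-1=2
cmp $t1, 0  (cmp 2,0)
bgt loop: taken
$t5=25+9=34
$t1=2-1=1
cmp $t1, 0  (cmp 1,0)
bgt loop: taken
$t5=34+9=43
$t1=1-1=0
cmp $t1, 0  (cmp 0,0)
bgt loop: not taken
$t7=43&15=11
halt.
Total executed instructions: 21.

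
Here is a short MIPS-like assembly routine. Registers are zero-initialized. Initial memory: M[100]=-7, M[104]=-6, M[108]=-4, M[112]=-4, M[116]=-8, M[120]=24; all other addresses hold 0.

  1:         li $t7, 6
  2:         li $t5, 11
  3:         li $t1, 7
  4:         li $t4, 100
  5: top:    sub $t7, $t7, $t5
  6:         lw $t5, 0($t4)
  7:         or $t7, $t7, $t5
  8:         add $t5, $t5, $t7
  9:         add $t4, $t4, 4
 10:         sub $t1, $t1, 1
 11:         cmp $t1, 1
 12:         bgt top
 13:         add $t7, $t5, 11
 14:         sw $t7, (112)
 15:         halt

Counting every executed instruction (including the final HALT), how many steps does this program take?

55

$t7=6
$t5=11
$t1=7
$t4=100
$t7=6-11=-5
$t5=M[100]=-7
$t7=(-5)|(-7)=-5
$t5=(-7)+(-5)=-12
$t4=100+4=104
$t1=7-1=6
cmp $t1, 1  (cmp 6,1)
bgt top: taken
$t7=(-5)-(-12)=7
$t5=M[104]=-6
$t7=7|(-6)=-1
$t5=(-6)+(-1)=-7
$t4=104+4=108
$t1=6-1=5
cmp $t1, 1  (cmp 5,1)
bgt top: taken
$t7=(-1)-(-7)=6
$t5=M[108]=-4
$t7=6|(-4)=-2
$t5=(-4)+(-2)=-6
$t4=108+4=112
$t1=5-1=4
cmp $t1, 1  (cmp 4,1)
bgt top: taken
$t7=(-2)-(-6)=4
$t5=M[112]=-4
$t7=4|(-4)=-4
$t5=(-4)+(-4)=-8
$t4=112+4=116
$t1=4-1=3
cmp $t1, 1  (cmp 3,1)
bgt top: taken
$t7=(-4)-(-8)=4
$t5=M[116]=-8
$t7=4|(-8)=-4
$t5=(-8)+(-4)=-12
$t4=116+4=120
$t1=3-1=2
cmp $t1, 1  (cmp 2,1)
bgt top: taken
$t7=(-4)-(-12)=8
$t5=M[120]=24
$t7=8|24=24
$t5=24+24=48
$t4=120+4=124
$t1=2-1=1
cmp $t1, 1  (cmp 1,1)
bgt top: not taken
$t7=48+11=59
sw $t7, (112) → M[112]=59
halt.
Total executed instructions: 55.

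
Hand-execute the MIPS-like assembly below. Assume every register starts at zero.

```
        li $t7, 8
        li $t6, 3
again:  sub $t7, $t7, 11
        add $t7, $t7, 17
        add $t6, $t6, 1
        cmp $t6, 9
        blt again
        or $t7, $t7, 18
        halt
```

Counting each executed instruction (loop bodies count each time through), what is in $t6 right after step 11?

$t7=8
$t6=3
$t7=8-11=-3
$t7=(-3)+17=14
$t6=3+1=4
cmp $t6, 9  (cmp 4,9)
blt again: taken
$t7=14-11=3
$t7=3+17=20
$t6=4+1=5
cmp $t6, 9  (cmp 5,9)
After step 11: $t6 = 5.

5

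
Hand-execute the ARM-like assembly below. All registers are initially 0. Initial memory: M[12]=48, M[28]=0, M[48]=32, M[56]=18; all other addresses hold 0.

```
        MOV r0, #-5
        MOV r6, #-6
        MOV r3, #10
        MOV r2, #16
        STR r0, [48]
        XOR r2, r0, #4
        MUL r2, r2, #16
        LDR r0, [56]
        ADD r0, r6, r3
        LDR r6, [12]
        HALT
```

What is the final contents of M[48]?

-5

r0=-5
r6=-6
r3=10
r2=16
STR r0, [48] → M[48]=-5
r2=(-5)^4=-1
r2=(-1)*16=-16
r0=M[56]=18
r0=(-6)+10=4
r6=M[12]=48
halt.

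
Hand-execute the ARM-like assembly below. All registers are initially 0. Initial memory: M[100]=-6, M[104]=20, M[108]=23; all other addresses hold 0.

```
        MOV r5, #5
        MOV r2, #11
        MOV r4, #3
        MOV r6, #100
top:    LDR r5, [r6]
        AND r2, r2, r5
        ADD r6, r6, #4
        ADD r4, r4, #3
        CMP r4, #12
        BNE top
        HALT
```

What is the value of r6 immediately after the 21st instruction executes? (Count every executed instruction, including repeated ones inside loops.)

MOV r5, #5 → r5=5
MOV r2, #11 → r2=11
MOV r4, #3 → r4=3
MOV r6, #100 → r6=100
LDR r5, [r6] → r5=M[100]=-6
AND r2, r2, r5 → r2=11&(-6)=10
ADD r6, r6, #4 → r6=100+4=104
ADD r4, r4, #3 → r4=3+3=6
CMP r4, #12  (cmp 6,12)
BNE top: taken
LDR r5, [r6] → r5=M[104]=20
AND r2, r2, r5 → r2=10&20=0
ADD r6, r6, #4 → r6=104+4=108
ADD r4, r4, #3 → r4=6+3=9
CMP r4, #12  (cmp 9,12)
BNE top: taken
LDR r5, [r6] → r5=M[108]=23
AND r2, r2, r5 → r2=0&23=0
ADD r6, r6, #4 → r6=108+4=112
ADD r4, r4, #3 → r4=9+3=12
CMP r4, #12  (cmp 12,12)
After step 21: r6 = 112.

112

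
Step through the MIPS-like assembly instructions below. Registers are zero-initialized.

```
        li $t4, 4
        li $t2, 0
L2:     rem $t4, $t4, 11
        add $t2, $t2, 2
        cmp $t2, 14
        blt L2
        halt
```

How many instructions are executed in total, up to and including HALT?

after li $t4, 4: $t4=4
after li $t2, 0: $t2=0
after rem $t4, $t4, 11: $t4=4%11=4
after add $t2, $t2, 2: $t2=0+2=2
cmp $t2, 14  (cmp 2,14)
blt L2: taken
after rem $t4, $t4, 11: $t4=4%11=4
after add $t2, $t2, 2: $t2=2+2=4
cmp $t2, 14  (cmp 4,14)
blt L2: taken
after rem $t4, $t4, 11: $t4=4%11=4
after add $t2, $t2, 2: $t2=4+2=6
cmp $t2, 14  (cmp 6,14)
blt L2: taken
after rem $t4, $t4, 11: $t4=4%11=4
after add $t2, $t2, 2: $t2=6+2=8
cmp $t2, 14  (cmp 8,14)
blt L2: taken
after rem $t4, $t4, 11: $t4=4%11=4
after add $t2, $t2, 2: $t2=8+2=10
cmp $t2, 14  (cmp 10,14)
blt L2: taken
after rem $t4, $t4, 11: $t4=4%11=4
after add $t2, $t2, 2: $t2=10+2=12
cmp $t2, 14  (cmp 12,14)
blt L2: taken
after rem $t4, $t4, 11: $t4=4%11=4
after add $t2, $t2, 2: $t2=12+2=14
cmp $t2, 14  (cmp 14,14)
blt L2: not taken
halt.
Total executed instructions: 31.

31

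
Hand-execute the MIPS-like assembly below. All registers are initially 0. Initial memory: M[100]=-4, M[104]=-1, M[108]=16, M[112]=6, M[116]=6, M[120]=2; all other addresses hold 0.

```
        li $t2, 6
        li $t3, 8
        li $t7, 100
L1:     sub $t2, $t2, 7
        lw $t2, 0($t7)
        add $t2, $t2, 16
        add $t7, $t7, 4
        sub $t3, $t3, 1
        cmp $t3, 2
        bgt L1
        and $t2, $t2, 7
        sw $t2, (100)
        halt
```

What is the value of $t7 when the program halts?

li $t2, 6 → $t2=6
li $t3, 8 → $t3=8
li $t7, 100 → $t7=100
sub $t2, $t2, 7 → $t2=6-7=-1
lw $t2, 0($t7) → $t2=M[100]=-4
add $t2, $t2, 16 → $t2=(-4)+16=12
add $t7, $t7, 4 → $t7=100+4=104
sub $t3, $t3, 1 → $t3=8-1=7
cmp $t3, 2  (cmp 7,2)
bgt L1: taken
sub $t2, $t2, 7 → $t2=12-7=5
lw $t2, 0($t7) → $t2=M[104]=-1
add $t2, $t2, 16 → $t2=(-1)+16=15
add $t7, $t7, 4 → $t7=104+4=108
sub $t3, $t3, 1 → $t3=7-1=6
cmp $t3, 2  (cmp 6,2)
bgt L1: taken
sub $t2, $t2, 7 → $t2=15-7=8
lw $t2, 0($t7) → $t2=M[108]=16
add $t2, $t2, 16 → $t2=16+16=32
add $t7, $t7, 4 → $t7=108+4=112
sub $t3, $t3, 1 → $t3=6-1=5
cmp $t3, 2  (cmp 5,2)
bgt L1: taken
sub $t2, $t2, 7 → $t2=32-7=25
lw $t2, 0($t7) → $t2=M[112]=6
add $t2, $t2, 16 → $t2=6+16=22
add $t7, $t7, 4 → $t7=112+4=116
sub $t3, $t3, 1 → $t3=5-1=4
cmp $t3, 2  (cmp 4,2)
bgt L1: taken
sub $t2, $t2, 7 → $t2=22-7=15
lw $t2, 0($t7) → $t2=M[116]=6
add $t2, $t2, 16 → $t2=6+16=22
add $t7, $t7, 4 → $t7=116+4=120
sub $t3, $t3, 1 → $t3=4-1=3
cmp $t3, 2  (cmp 3,2)
bgt L1: taken
sub $t2, $t2, 7 → $t2=22-7=15
lw $t2, 0($t7) → $t2=M[120]=2
add $t2, $t2, 16 → $t2=2+16=18
add $t7, $t7, 4 → $t7=120+4=124
sub $t3, $t3, 1 → $t3=3-1=2
cmp $t3, 2  (cmp 2,2)
bgt L1: not taken
and $t2, $t2, 7 → $t2=18&7=2
sw $t2, (100) → M[100]=2
halt.

124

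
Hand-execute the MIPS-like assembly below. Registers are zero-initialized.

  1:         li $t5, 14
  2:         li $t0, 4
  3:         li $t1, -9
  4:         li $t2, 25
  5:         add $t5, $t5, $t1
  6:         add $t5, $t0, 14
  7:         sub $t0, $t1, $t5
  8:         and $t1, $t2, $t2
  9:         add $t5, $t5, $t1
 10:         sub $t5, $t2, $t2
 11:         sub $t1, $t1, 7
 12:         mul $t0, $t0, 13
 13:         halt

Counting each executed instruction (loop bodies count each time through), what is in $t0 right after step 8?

after li $t5, 14: $t5=14
after li $t0, 4: $t0=4
after li $t1, -9: $t1=-9
after li $t2, 25: $t2=25
after add $t5, $t5, $t1: $t5=14+(-9)=5
after add $t5, $t0, 14: $t5=4+14=18
after sub $t0, $t1, $t5: $t0=(-9)-18=-27
after and $t1, $t2, $t2: $t1=25&25=25
After step 8: $t0 = -27.

-27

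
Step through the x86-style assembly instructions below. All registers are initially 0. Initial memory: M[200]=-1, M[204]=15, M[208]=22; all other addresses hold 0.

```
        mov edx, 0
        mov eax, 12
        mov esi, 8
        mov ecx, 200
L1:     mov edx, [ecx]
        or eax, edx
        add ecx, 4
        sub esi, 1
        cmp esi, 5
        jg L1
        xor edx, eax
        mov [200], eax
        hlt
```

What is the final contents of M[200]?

after mov edx, 0: edx=0
after mov eax, 12: eax=12
after mov esi, 8: esi=8
after mov ecx, 200: ecx=200
after mov edx, [ecx]: edx=M[200]=-1
after or eax, edx: eax=12|(-1)=-1
after add ecx, 4: ecx=200+4=204
after sub esi, 1: esi=8-1=7
cmp esi, 5  (cmp 7,5)
jg L1: taken
after mov edx, [ecx]: edx=M[204]=15
after or eax, edx: eax=(-1)|15=-1
after add ecx, 4: ecx=204+4=208
after sub esi, 1: esi=7-1=6
cmp esi, 5  (cmp 6,5)
jg L1: taken
after mov edx, [ecx]: edx=M[208]=22
after or eax, edx: eax=(-1)|22=-1
after add ecx, 4: ecx=208+4=212
after sub esi, 1: esi=6-1=5
cmp esi, 5  (cmp 5,5)
jg L1: not taken
after xor edx, eax: edx=22^(-1)=-23
mov [200], eax → M[200]=-1
halt.

-1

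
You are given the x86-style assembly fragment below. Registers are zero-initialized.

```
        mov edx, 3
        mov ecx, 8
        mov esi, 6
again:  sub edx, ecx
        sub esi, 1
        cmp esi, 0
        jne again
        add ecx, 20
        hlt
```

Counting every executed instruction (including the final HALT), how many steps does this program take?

after mov edx, 3: edx=3
after mov ecx, 8: ecx=8
after mov esi, 6: esi=6
after sub edx, ecx: edx=3-8=-5
after sub esi, 1: esi=6-1=5
cmp esi, 0  (cmp 5,0)
jne again: taken
after sub edx, ecx: edx=(-5)-8=-13
after sub esi, 1: esi=5-1=4
cmp esi, 0  (cmp 4,0)
jne again: taken
after sub edx, ecx: edx=(-13)-8=-21
after sub esi, 1: esi=4-1=3
cmp esi, 0  (cmp 3,0)
jne again: taken
after sub edx, ecx: edx=(-21)-8=-29
after sub esi, 1: esi=3-1=2
cmp esi, 0  (cmp 2,0)
jne again: taken
after sub edx, ecx: edx=(-29)-8=-37
after sub esi, 1: esi=2-1=1
cmp esi, 0  (cmp 1,0)
jne again: taken
after sub edx, ecx: edx=(-37)-8=-45
after sub esi, 1: esi=1-1=0
cmp esi, 0  (cmp 0,0)
jne again: not taken
after add ecx, 20: ecx=8+20=28
halt.
Total executed instructions: 29.

29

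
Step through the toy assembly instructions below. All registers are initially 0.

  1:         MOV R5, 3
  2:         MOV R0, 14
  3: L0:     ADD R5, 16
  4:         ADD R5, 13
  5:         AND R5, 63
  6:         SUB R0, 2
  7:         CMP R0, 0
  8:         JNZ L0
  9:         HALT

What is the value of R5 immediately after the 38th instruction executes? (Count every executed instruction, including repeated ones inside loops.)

MOV R5, 3 → R5=3
MOV R0, 14 → R0=14
ADD R5, 16 → R5=3+16=19
ADD R5, 13 → R5=19+13=32
AND R5, 63 → R5=32&63=32
SUB R0, 2 → R0=14-2=12
CMP R0, 0  (cmp 12,0)
JNZ L0: taken
ADD R5, 16 → R5=32+16=48
ADD R5, 13 → R5=48+13=61
AND R5, 63 → R5=61&63=61
SUB R0, 2 → R0=12-2=10
CMP R0, 0  (cmp 10,0)
JNZ L0: taken
ADD R5, 16 → R5=61+16=77
ADD R5, 13 → R5=77+13=90
AND R5, 63 → R5=90&63=26
SUB R0, 2 → R0=10-2=8
CMP R0, 0  (cmp 8,0)
JNZ L0: taken
ADD R5, 16 → R5=26+16=42
ADD R5, 13 → R5=42+13=55
AND R5, 63 → R5=55&63=55
SUB R0, 2 → R0=8-2=6
CMP R0, 0  (cmp 6,0)
JNZ L0: taken
ADD R5, 16 → R5=55+16=71
ADD R5, 13 → R5=71+13=84
AND R5, 63 → R5=84&63=20
SUB R0, 2 → R0=6-2=4
CMP R0, 0  (cmp 4,0)
JNZ L0: taken
ADD R5, 16 → R5=20+16=36
ADD R5, 13 → R5=36+13=49
AND R5, 63 → R5=49&63=49
SUB R0, 2 → R0=4-2=2
CMP R0, 0  (cmp 2,0)
JNZ L0: taken
After step 38: R5 = 49.

49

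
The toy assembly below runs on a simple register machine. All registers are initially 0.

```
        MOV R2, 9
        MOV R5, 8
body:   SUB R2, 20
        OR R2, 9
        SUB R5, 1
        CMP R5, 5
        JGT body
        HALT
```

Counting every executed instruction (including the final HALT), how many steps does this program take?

18

R2=9
R5=8
R2=9-20=-11
R2=(-11)|9=-3
R5=8-1=7
CMP R5, 5  (cmp 7,5)
JGT body: taken
R2=(-3)-20=-23
R2=(-23)|9=-23
R5=7-1=6
CMP R5, 5  (cmp 6,5)
JGT body: taken
R2=(-23)-20=-43
R2=(-43)|9=-35
R5=6-1=5
CMP R5, 5  (cmp 5,5)
JGT body: not taken
halt.
Total executed instructions: 18.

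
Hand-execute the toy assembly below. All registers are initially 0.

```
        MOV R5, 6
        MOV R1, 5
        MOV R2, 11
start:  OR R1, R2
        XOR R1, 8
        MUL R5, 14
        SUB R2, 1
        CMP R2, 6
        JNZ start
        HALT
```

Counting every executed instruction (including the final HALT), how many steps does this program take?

MOV R5, 6 → R5=6
MOV R1, 5 → R1=5
MOV R2, 11 → R2=11
OR R1, R2 → R1=5|11=15
XOR R1, 8 → R1=15^8=7
MUL R5, 14 → R5=6*14=84
SUB R2, 1 → R2=11-1=10
CMP R2, 6  (cmp 10,6)
JNZ start: taken
OR R1, R2 → R1=7|10=15
XOR R1, 8 → R1=15^8=7
MUL R5, 14 → R5=84*14=1176
SUB R2, 1 → R2=10-1=9
CMP R2, 6  (cmp 9,6)
JNZ start: taken
OR R1, R2 → R1=7|9=15
XOR R1, 8 → R1=15^8=7
MUL R5, 14 → R5=1176*14=16464
SUB R2, 1 → R2=9-1=8
CMP R2, 6  (cmp 8,6)
JNZ start: taken
OR R1, R2 → R1=7|8=15
XOR R1, 8 → R1=15^8=7
MUL R5, 14 → R5=16464*14=230496
SUB R2, 1 → R2=8-1=7
CMP R2, 6  (cmp 7,6)
JNZ start: taken
OR R1, R2 → R1=7|7=7
XOR R1, 8 → R1=7^8=15
MUL R5, 14 → R5=230496*14=3226944
SUB R2, 1 → R2=7-1=6
CMP R2, 6  (cmp 6,6)
JNZ start: not taken
halt.
Total executed instructions: 34.

34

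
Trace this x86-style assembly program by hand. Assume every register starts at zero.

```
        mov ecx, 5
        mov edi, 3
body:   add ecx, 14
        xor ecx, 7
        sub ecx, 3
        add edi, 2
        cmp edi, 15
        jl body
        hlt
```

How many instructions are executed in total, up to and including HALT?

ecx=5
edi=3
ecx=5+14=19
ecx=19^7=20
ecx=20-3=17
edi=3+2=5
cmp edi, 15  (cmp 5,15)
jl body: taken
ecx=17+14=31
ecx=31^7=24
ecx=24-3=21
edi=5+2=7
cmp edi, 15  (cmp 7,15)
jl body: taken
ecx=21+14=35
ecx=35^7=36
ecx=36-3=33
edi=7+2=9
cmp edi, 15  (cmp 9,15)
jl body: taken
ecx=33+14=47
ecx=47^7=40
ecx=40-3=37
edi=9+2=11
cmp edi, 15  (cmp 11,15)
jl body: taken
ecx=37+14=51
ecx=51^7=52
ecx=52-3=49
edi=11+2=13
cmp edi, 15  (cmp 13,15)
jl body: taken
ecx=49+14=63
ecx=63^7=56
ecx=56-3=53
edi=13+2=15
cmp edi, 15  (cmp 15,15)
jl body: not taken
halt.
Total executed instructions: 39.

39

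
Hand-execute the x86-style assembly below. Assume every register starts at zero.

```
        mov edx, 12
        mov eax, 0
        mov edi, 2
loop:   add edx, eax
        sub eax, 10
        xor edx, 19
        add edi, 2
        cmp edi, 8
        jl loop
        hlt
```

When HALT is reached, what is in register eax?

mov edx, 12 → edx=12
mov eax, 0 → eax=0
mov edi, 2 → edi=2
add edx, eax → edx=12+0=12
sub eax, 10 → eax=0-10=-10
xor edx, 19 → edx=12^19=31
add edi, 2 → edi=2+2=4
cmp edi, 8  (cmp 4,8)
jl loop: taken
add edx, eax → edx=31+(-10)=21
sub eax, 10 → eax=(-10)-10=-20
xor edx, 19 → edx=21^19=6
add edi, 2 → edi=4+2=6
cmp edi, 8  (cmp 6,8)
jl loop: taken
add edx, eax → edx=6+(-20)=-14
sub eax, 10 → eax=(-20)-10=-30
xor edx, 19 → edx=(-14)^19=-31
add edi, 2 → edi=6+2=8
cmp edi, 8  (cmp 8,8)
jl loop: not taken
halt.

-30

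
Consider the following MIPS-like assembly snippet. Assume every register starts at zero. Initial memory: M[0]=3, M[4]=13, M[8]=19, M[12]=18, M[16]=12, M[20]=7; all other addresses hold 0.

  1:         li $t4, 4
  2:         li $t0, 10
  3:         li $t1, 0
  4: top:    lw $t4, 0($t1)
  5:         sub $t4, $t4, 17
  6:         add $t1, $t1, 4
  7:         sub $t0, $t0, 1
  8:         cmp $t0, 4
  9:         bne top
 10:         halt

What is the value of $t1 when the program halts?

after li $t4, 4: $t4=4
after li $t0, 10: $t0=10
after li $t1, 0: $t1=0
after lw $t4, 0($t1): $t4=M[0]=3
after sub $t4, $t4, 17: $t4=3-17=-14
after add $t1, $t1, 4: $t1=0+4=4
after sub $t0, $t0, 1: $t0=10-1=9
cmp $t0, 4  (cmp 9,4)
bne top: taken
after lw $t4, 0($t1): $t4=M[4]=13
after sub $t4, $t4, 17: $t4=13-17=-4
after add $t1, $t1, 4: $t1=4+4=8
after sub $t0, $t0, 1: $t0=9-1=8
cmp $t0, 4  (cmp 8,4)
bne top: taken
after lw $t4, 0($t1): $t4=M[8]=19
after sub $t4, $t4, 17: $t4=19-17=2
after add $t1, $t1, 4: $t1=8+4=12
after sub $t0, $t0, 1: $t0=8-1=7
cmp $t0, 4  (cmp 7,4)
bne top: taken
after lw $t4, 0($t1): $t4=M[12]=18
after sub $t4, $t4, 17: $t4=18-17=1
after add $t1, $t1, 4: $t1=12+4=16
after sub $t0, $t0, 1: $t0=7-1=6
cmp $t0, 4  (cmp 6,4)
bne top: taken
after lw $t4, 0($t1): $t4=M[16]=12
after sub $t4, $t4, 17: $t4=12-17=-5
after add $t1, $t1, 4: $t1=16+4=20
after sub $t0, $t0, 1: $t0=6-1=5
cmp $t0, 4  (cmp 5,4)
bne top: taken
after lw $t4, 0($t1): $t4=M[20]=7
after sub $t4, $t4, 17: $t4=7-17=-10
after add $t1, $t1, 4: $t1=20+4=24
after sub $t0, $t0, 1: $t0=5-1=4
cmp $t0, 4  (cmp 4,4)
bne top: not taken
halt.

24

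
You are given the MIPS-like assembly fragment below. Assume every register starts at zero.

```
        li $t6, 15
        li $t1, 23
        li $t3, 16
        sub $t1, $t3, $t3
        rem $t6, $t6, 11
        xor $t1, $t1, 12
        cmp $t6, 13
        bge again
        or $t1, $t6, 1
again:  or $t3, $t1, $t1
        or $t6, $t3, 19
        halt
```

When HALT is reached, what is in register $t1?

after li $t6, 15: $t6=15
after li $t1, 23: $t1=23
after li $t3, 16: $t3=16
after sub $t1, $t3, $t3: $t1=16-16=0
after rem $t6, $t6, 11: $t6=15%11=4
after xor $t1, $t1, 12: $t1=0^12=12
cmp $t6, 13  (cmp 4,13)
bge again: not taken
after or $t1, $t6, 1: $t1=4|1=5
after or $t3, $t1, $t1: $t3=5|5=5
after or $t6, $t3, 19: $t6=5|19=23
halt.

5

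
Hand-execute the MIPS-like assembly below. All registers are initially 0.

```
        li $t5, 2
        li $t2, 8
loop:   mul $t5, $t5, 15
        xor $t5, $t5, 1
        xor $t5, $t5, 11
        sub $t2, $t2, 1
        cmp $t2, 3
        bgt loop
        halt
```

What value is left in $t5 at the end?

990156

$t5=2
$t2=8
$t5=2*15=30
$t5=30^1=31
$t5=31^11=20
$t2=8-1=7
cmp $t2, 3  (cmp 7,3)
bgt loop: taken
$t5=20*15=300
$t5=300^1=301
$t5=301^11=294
$t2=7-1=6
cmp $t2, 3  (cmp 6,3)
bgt loop: taken
$t5=294*15=4410
$t5=4410^1=4411
$t5=4411^11=4400
$t2=6-1=5
cmp $t2, 3  (cmp 5,3)
bgt loop: taken
$t5=4400*15=66000
$t5=66000^1=66001
$t5=66001^11=66010
$t2=5-1=4
cmp $t2, 3  (cmp 4,3)
bgt loop: taken
$t5=66010*15=990150
$t5=990150^1=990151
$t5=990151^11=990156
$t2=4-1=3
cmp $t2, 3  (cmp 3,3)
bgt loop: not taken
halt.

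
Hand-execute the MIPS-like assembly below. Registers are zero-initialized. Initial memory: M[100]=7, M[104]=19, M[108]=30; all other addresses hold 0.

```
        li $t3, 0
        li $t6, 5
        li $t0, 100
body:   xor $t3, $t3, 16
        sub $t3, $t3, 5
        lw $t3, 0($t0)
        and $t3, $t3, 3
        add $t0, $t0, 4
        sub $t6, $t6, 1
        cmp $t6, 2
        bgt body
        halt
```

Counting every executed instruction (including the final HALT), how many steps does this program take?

28

$t3=0
$t6=5
$t0=100
$t3=0^16=16
$t3=16-5=11
$t3=M[100]=7
$t3=7&3=3
$t0=100+4=104
$t6=5-1=4
cmp $t6, 2  (cmp 4,2)
bgt body: taken
$t3=3^16=19
$t3=19-5=14
$t3=M[104]=19
$t3=19&3=3
$t0=104+4=108
$t6=4-1=3
cmp $t6, 2  (cmp 3,2)
bgt body: taken
$t3=3^16=19
$t3=19-5=14
$t3=M[108]=30
$t3=30&3=2
$t0=108+4=112
$t6=3-1=2
cmp $t6, 2  (cmp 2,2)
bgt body: not taken
halt.
Total executed instructions: 28.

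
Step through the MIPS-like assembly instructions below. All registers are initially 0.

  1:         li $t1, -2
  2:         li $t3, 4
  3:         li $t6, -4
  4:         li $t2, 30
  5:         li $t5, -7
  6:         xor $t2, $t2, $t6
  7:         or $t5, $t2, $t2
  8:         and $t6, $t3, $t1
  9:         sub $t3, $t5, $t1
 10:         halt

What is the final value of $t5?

-30

li $t1, -2 → $t1=-2
li $t3, 4 → $t3=4
li $t6, -4 → $t6=-4
li $t2, 30 → $t2=30
li $t5, -7 → $t5=-7
xor $t2, $t2, $t6 → $t2=30^(-4)=-30
or $t5, $t2, $t2 → $t5=(-30)|(-30)=-30
and $t6, $t3, $t1 → $t6=4&(-2)=4
sub $t3, $t5, $t1 → $t3=(-30)-(-2)=-28
halt.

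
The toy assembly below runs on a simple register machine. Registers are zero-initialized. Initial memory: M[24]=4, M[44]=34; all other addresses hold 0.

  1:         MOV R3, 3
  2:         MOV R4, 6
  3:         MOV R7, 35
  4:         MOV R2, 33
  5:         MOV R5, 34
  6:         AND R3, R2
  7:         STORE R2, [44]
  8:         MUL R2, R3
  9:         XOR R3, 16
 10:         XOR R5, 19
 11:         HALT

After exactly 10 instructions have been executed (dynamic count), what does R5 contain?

49

R3=3
R4=6
R7=35
R2=33
R5=34
R3=3&33=1
STORE R2, [44] → M[44]=33
R2=33*1=33
R3=1^16=17
R5=34^19=49
After step 10: R5 = 49.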